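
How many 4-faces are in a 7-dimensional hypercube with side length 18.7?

An n-cube has C(n,k)·2^(n-k) k-faces. Here C(7,4)·2^3 = 35·8 = 280.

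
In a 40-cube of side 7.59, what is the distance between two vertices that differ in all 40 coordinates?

d = √(7.59² + 7.59² + ... + 7.59²) [40 terms] = √(40·7.59²) = 7.59√40 ≈ 48.0034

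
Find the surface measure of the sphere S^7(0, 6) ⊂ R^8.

The surface area of an n-ball is 2π^(n/2) r^(n-1) / Γ(n/2). For n=8, r=6: 93312·π^4 ≈ 9.08944e+06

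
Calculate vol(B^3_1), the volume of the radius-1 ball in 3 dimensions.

V_3(1) = π^(3/2) · (1)^3 / Γ(3/2 + 1) = 4·π/3 ≈ 4.18879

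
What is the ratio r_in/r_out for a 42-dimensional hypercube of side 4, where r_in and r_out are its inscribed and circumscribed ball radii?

r_in / r_out = (4/2) / (4√42/2) = 1/√42 ≈ 0.154303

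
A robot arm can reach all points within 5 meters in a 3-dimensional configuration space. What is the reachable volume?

V = 500·π/3 ≈ 523.599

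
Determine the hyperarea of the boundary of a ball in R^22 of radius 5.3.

The surface area of an n-ball is 2π^(n/2) r^(n-1) / Γ(n/2). For n=22, r=5.3: 2.62851e+14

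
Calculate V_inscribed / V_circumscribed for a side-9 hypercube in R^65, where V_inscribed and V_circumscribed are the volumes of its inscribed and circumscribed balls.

Volume scales as r^n, and r_in/r_out = 1/√65, giving (1/√65)^65 ≈ 1.20314e-59.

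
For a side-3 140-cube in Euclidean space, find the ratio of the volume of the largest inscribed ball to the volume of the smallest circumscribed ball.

V_in/V_out = n^(-n/2) = 140^(-140/2) ≈ 5.90252e-151.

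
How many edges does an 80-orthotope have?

Number of 1-faces = C(80,1)·2^(80-1) = 80·604462909807314587353088 = 48357032784585166988247040.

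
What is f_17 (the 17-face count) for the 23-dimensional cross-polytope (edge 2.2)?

Number of 17-faces = 2^(17+1) · C(23,17+1) = 262144 · 33649 = 8820883456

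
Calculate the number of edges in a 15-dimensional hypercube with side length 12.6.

Number of 1-faces = C(15,1)·2^(15-1) = 15·16384 = 245760.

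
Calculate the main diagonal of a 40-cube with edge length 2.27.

Diagonal = √40 · 2.27 ≈ 14.3567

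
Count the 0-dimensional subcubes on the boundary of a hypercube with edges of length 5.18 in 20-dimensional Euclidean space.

Number of 0-faces = C(20,0) · 2^(20-0) = 1 · 1048576 = 1048576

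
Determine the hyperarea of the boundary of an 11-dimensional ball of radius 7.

The surface area of an n-ball is 2π^(n/2) r^(n-1) / Γ(n/2). For n=11, r=7: 2582630848·π^5/135 ≈ 5.85434e+09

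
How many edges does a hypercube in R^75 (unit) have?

An n-cube has n·2^(n-1) edges. With n = 75: 75·18889465931478580854784 = 1416709944860893564108800.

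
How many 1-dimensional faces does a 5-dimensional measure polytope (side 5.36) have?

Number of 1-faces = C(5,1) · 2^(5-1) = 5 · 16 = 80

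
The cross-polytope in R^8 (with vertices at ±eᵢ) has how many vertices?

The vertices are ±e_1, ..., ±e_8, so there are 2·8 = 16.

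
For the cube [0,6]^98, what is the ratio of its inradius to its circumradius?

Ratio = (s/2)/(s√98/2) = 98^(-1/2) ≈ 0.101015.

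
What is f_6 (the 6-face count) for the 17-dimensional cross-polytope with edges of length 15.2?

Number of 6-faces = 2^(6+1) · C(17,6+1) = 128 · 19448 = 2489344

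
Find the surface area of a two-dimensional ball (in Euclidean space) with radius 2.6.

|∂B_2(2.6)| = 2πr = 2π·2.6 ≈ 16.3363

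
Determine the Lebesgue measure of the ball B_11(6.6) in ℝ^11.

V_11(6.6) = π^(11/2) · (6.6)^11 / Γ(11/2 + 1) ≈ 1.95024e+09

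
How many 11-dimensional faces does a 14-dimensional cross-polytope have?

Number of 11-faces = 2^(11+1) · C(14,11+1) = 4096 · 91 = 372736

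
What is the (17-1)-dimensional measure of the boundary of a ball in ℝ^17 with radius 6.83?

S = n·V_n(r)/r = 17·V_17(6.83)/6.83 (volume-to-surface relation), giving 5.37454e+13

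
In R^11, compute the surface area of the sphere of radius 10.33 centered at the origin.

|∂B_11(10.33)| ≈ 2.86748e+11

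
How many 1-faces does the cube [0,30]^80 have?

Each of the 2^80 = 1208925819614629174706176 vertices has degree 80; total edges = 80·2^80/2 = 48357032784585166988247040.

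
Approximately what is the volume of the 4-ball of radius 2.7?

The n-ball volume is π^(n/2)·r^n/Γ(n/2+1). With n=4, r=2.7: V ≈ 262.256.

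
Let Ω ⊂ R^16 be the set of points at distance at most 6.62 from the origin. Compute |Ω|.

The n-ball volume is π^(n/2)·r^n/Γ(n/2+1). With n=16, r=6.62: V ≈ 3.20189e+12.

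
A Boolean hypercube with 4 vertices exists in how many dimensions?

n = log_2(4) = 2.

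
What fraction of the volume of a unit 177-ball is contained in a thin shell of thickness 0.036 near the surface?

V(inner)/V(outer) = ((1-0.036)/1)^177 ≈ 0.001519, so the shell fraction is 0.998481.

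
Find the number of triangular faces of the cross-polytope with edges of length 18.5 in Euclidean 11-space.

Each 2-face is the convex hull of 3 vertices, one chosen as ±e_i from each of 3 distinct axes: 2^3·C(11,3) = 1320.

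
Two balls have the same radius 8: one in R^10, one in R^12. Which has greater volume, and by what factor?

V_10(8) ≈ 2.73822e+09, V_12(8) ≈ 9.17586e+10. The 12-ball is larger by a factor of 33.51.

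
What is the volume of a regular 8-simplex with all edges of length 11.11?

For a regular n-simplex with edge a, V = (a^n / n!)·√((n+1)/2^n). With a=11.11, n=8: V ≈ 1079.43.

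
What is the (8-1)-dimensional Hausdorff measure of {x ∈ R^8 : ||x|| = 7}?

S = n·V_n(r)/r = 8·V_8(7)/7 (volume-to-surface relation), giving 823543·π^4/3 ≈ 2.67402e+07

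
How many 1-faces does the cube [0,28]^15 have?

An n-cube has n·2^(n-1) edges. With n = 15: 15·16384 = 245760.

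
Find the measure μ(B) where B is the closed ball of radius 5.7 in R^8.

The n-ball volume is π^(n/2)·r^n/Γ(n/2+1). With n=8, r=5.7: V ≈ 4.52259e+06.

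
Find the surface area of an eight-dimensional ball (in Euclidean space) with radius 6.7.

|∂B_8(6.7)| ≈ 1.96789e+07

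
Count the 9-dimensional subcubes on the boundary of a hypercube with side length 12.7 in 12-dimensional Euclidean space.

Choose 9 of 12 axes to span the face (C(12,9) = 220 ways), then fix each of the remaining 3 coordinates at one of its two extreme values (2^3 = 8 ways): 220·8 = 1760.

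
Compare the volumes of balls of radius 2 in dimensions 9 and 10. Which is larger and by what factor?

V_9(2) ≈ 1688.84, V_10(2) ≈ 2611.37. The 10-ball is larger by a factor of 1.546.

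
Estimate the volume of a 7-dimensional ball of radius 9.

V_7(9) = π^(7/2) · (9)^7 / Γ(7/2 + 1) = 25509168·π^3/35 ≈ 2.25984e+07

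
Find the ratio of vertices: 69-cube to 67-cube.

The 69-cube has 2^69 = 590295810358705651712 vertices. The 67-cube has 2^67 = 147573952589676412928 vertices. Ratio: 590295810358705651712/147573952589676412928 = 4.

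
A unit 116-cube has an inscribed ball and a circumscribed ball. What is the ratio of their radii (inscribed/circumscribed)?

Ratio = (s/2)/(s√116/2) = 116^(-1/2) ≈ 0.0928477.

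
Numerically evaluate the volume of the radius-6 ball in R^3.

Volume = π^{3/2}·(6)^3/Γ(5/2) = 288·π ≈ 904.779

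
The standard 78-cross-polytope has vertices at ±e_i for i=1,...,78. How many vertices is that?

Number of vertices = 2n = 156.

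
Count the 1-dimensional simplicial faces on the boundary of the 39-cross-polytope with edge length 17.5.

f_1(39-orthoplex) = 2^2 · (39 choose 2) = 2964.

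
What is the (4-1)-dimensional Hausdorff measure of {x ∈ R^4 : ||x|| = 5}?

S = n·V_n(r)/r = 4·V_4(5)/5 (volume-to-surface relation), giving 250·π^2 ≈ 2467.4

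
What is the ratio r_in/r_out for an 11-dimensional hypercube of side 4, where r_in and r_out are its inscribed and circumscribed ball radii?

For an n-cube of any side s, the inradius is s/2 and the circumradius is s√n/2, so the ratio is 1/√11 ≈ 0.301511.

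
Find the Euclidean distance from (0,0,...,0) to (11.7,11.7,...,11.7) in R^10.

||(11.7,11.7,...,11.7)|| = √(10)·11.7 ≈ 36.9986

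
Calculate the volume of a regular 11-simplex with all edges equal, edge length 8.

For a regular n-simplex with edge a, V = (a^n / n!)·√((n+1)/2^n). With a=8, n=11: V ≈ 16.4725.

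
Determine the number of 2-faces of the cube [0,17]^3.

An n-cube has C(n,k)·2^(n-k) k-faces. Here C(3,2)·2^1 = 3·2 = 6.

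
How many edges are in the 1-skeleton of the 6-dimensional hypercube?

An n-cube has n·2^(n-1) edges. With n = 6: 6·32 = 192.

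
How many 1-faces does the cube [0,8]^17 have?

Number of 1-faces = C(17,1)·2^(17-1) = 17·65536 = 1114112.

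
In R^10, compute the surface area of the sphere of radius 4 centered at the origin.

The surface area of an n-ball is 2π^(n/2) r^(n-1) / Γ(n/2). For n=10, r=4: 65536·π^5/3 ≈ 6.6851e+06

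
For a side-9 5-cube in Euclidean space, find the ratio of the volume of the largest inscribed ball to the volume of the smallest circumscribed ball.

V_in / V_out = (r_in/r_out)^5 = (1/√5)^5 = 5^(-5/2) ≈ 0.0178885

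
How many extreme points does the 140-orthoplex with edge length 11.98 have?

Number of vertices = 2n = 280.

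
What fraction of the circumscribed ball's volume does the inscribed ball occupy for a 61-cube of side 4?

Volume scales as r^n, and r_in/r_out = 1/√61, giving (1/√61)^61 ≈ 3.52728e-55.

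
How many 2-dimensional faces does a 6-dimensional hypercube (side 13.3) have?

An n-cube has C(n,k)·2^(n-k) k-faces. Here C(6,2)·2^4 = 15·16 = 240.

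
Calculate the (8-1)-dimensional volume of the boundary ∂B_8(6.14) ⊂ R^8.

|∂B_8(6.14)| ≈ 1.06821e+07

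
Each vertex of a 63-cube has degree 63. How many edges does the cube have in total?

An n-cube has n·2^(n-1) edges. With n = 63: 63·4611686018427387904 = 290536219160925437952.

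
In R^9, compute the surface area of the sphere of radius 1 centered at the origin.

S_9(1) = 2·π^(9/2)·(1)^8 / Γ(9/2) = 32·π^4/105 ≈ 29.6866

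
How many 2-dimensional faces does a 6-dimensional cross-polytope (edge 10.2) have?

Each 2-face is the convex hull of 3 vertices, one chosen as ±e_i from each of 3 distinct axes: 2^3·C(6,3) = 160.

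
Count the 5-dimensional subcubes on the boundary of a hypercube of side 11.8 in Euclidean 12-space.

Choose 5 of 12 axes to span the face (C(12,5) = 792 ways), then fix each of the remaining 7 coordinates at one of its two extreme values (2^7 = 128 ways): 792·128 = 101376.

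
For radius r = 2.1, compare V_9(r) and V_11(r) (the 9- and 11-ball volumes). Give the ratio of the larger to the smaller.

V_9(2.1) ≈ 2619.94, V_11(2.1) ≈ 6599.59. The 11-ball is larger by a factor of 2.519.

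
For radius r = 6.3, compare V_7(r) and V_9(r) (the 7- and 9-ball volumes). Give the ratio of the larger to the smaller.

V_7(6.3) ≈ 1.86108e+06, V_9(6.3) ≈ 5.15683e+07. The 9-ball is larger by a factor of 27.71.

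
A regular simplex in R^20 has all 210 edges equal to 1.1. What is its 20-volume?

Volume = 1.1^20 · √(21/2^20) / 20! ≈ 1.23748e-20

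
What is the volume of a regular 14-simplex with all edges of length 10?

V = (10^14 / 14!) · √((14+1) / 2^14) ≈ 34.7078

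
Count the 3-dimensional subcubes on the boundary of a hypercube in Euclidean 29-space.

f_3(29-cube) = (29 choose 3) · 2^26 = 245215789056.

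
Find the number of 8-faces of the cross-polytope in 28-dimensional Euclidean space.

f_8(28-orthoplex) = 2^9 · (28 choose 9) = 3536332800.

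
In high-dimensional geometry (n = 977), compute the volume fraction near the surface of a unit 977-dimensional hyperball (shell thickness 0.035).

1 - (1-0.035)^977 ≈ 1 - 7.642e-16 ≈ (100 - 7.77e-14)%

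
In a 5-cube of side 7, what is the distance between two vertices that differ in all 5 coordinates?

d = √(7² + 7² + ... + 7²) [5 terms] = √(5·7²) = 7√5 ≈ 15.6525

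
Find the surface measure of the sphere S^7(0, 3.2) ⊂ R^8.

S_8(3.2) = 2·π^(8/2)·(3.2)^7 / Γ(8/2) ≈ 111565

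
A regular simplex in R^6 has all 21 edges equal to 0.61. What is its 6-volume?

For a regular n-simplex with edge a, V = (a^n / n!)·√((n+1)/2^n). With a=0.61, n=6: V ≈ 2.36649e-05.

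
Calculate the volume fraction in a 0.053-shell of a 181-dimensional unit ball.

V(inner)/V(outer) = ((1-0.053)/1)^181 ≈ 5.24e-05, so the shell fraction is 0.999948.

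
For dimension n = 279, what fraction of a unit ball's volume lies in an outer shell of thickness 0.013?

1 - (1-0.013)^279 ≈ 0.974029 ≈ 97.40%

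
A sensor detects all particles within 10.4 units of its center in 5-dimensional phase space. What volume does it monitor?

The n-ball volume is π^(n/2)·r^n/Γ(n/2+1). With n=5, r=10.4: V ≈ 640420.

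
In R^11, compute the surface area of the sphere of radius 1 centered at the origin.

S = n·V_n(r)/r = 11·V_11(1)/1 (volume-to-surface relation), giving 64·π^5/945 ≈ 20.7251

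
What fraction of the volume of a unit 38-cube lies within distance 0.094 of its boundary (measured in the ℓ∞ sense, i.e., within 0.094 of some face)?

The inner cube has side 1-2·0.094 = 0.812 and volume (0.812)^38 ≈ 0.0003657, so the shell holds 0.999634 of the volume.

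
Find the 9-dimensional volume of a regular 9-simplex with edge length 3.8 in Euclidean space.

V_9 = √(10) · 3.8^9 / (9! · 2^(9/2)) ≈ 0.0636289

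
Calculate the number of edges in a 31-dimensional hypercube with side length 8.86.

The 31-cube has n·2^(n-1) = 31·2^30 = 31·1073741824 = 33285996544 edges.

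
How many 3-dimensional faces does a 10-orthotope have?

An n-cube has C(n,k)·2^(n-k) k-faces. Here C(10,3)·2^7 = 120·128 = 15360.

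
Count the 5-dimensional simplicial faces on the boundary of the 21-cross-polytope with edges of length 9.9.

An n-cross-polytope has 2^(k+1)·C(n,k+1) k-faces. Here 2^6·C(21,6) = 64·54264 = 3472896.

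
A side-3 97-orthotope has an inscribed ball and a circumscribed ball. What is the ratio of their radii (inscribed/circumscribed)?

For an n-cube of any side s, the inradius is s/2 and the circumradius is s√n/2, so the ratio is 1/√97 ≈ 0.101535.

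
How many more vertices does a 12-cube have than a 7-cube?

The 12-cube has 2^12 = 4096 vertices. The 7-cube has 2^7 = 128 vertices. Difference: 4096 - 128 = 3968.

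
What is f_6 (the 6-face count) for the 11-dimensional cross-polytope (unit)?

Number of 6-faces = 2^(6+1) · C(11,6+1) = 128 · 330 = 42240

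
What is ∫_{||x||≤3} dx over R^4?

V_4(3) = π^(4/2) · (3)^4 / Γ(4/2 + 1) = 81·π^2/2 ≈ 399.719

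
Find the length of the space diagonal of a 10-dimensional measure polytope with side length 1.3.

||(1.3,1.3,...,1.3)|| = √(10)·1.3 ≈ 4.11096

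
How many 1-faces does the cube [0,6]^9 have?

Each of the 2^9 = 512 vertices has degree 9; total edges = 9·2^9/2 = 2304.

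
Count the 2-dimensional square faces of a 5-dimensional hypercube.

Number of 2-faces = C(5,2) · 2^(5-2) = 10 · 8 = 80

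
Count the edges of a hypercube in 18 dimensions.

An n-cube has n·2^(n-1) edges. With n = 18: 18·131072 = 2359296.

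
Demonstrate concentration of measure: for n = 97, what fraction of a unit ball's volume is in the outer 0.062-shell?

1 - (1-0.062)^97 ≈ 0.997988 ≈ 99.80%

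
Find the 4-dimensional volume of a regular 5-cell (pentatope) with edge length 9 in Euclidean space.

For a regular n-simplex with edge a, V = (a^n / n!)·√((n+1)/2^n). With a=9, n=4: V ≈ 152.821.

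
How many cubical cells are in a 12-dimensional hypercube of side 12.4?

Choose 3 of 12 axes to span the face (C(12,3) = 220 ways), then fix each of the remaining 9 coordinates at one of its two extreme values (2^9 = 512 ways): 220·512 = 112640.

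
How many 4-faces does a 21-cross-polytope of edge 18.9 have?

Each 4-face is the convex hull of 5 vertices, one chosen as ±e_i from each of 5 distinct axes: 2^5·C(21,5) = 651168.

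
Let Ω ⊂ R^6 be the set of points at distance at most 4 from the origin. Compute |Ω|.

V_6(4) = π^(6/2) · (4)^6 / Γ(6/2 + 1) = 2048·π^3/3 ≈ 21167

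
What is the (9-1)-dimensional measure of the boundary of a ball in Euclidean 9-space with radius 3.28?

|∂B_9(3.28)| ≈ 397696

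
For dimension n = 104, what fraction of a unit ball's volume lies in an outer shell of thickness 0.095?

1 - (1-0.095)^104 ≈ 0.999969 ≈ 99.996899%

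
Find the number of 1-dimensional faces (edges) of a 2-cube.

The 2-cube has n·2^(n-1) = 2·2^1 = 2·2 = 4 edges.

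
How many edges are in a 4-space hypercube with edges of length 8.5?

f_1(4-cube) = (4 choose 1) · 2^3 = 32.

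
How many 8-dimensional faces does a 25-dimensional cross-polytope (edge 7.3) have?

An n-cross-polytope has 2^(k+1)·C(n,k+1) k-faces. Here 2^9·C(25,9) = 512·2042975 = 1046003200.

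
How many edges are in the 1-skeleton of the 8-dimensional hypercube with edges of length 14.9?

An n-cube has n·2^(n-1) edges. With n = 8: 8·128 = 1024.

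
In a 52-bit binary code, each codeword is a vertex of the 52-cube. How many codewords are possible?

An n-cube has 2^n vertices; for n = 52 that is 2^52 = 4503599627370496.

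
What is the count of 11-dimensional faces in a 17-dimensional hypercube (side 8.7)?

Choose 11 of 17 axes to span the face (C(17,11) = 12376 ways), then fix each of the remaining 6 coordinates at one of its two extreme values (2^6 = 64 ways): 12376·64 = 792064.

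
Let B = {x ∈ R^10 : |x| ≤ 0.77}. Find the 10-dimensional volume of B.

Volume = π^{10/2}·(0.77)^10/Γ(6) ≈ 0.186842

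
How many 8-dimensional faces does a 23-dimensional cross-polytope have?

f_8(23-orthoplex) = 2^9 · (23 choose 9) = 418401280.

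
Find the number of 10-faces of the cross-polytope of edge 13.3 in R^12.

Number of 10-faces = 2^(10+1) · C(12,10+1) = 2048 · 12 = 24576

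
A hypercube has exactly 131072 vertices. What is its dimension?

Since 2^n = 131072, we have n = 17.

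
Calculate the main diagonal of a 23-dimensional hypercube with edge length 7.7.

The space diagonal of an n-cube of side s is s√n. Here 7.7·√23 ≈ 36.9279.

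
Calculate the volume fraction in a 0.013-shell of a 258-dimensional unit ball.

Shell fraction = 1 - (1-0.013)^258 ≈ 0.965816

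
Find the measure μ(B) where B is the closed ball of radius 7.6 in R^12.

Volume = π^{12/2}·(7.6)^12/Γ(7) ≈ 4.95827e+10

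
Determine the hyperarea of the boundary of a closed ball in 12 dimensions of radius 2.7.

S = n·V_n(r)/r = 12·V_12(2.7)/2.7 (volume-to-surface relation), giving 890737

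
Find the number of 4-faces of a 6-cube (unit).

Number of 4-faces = C(6,4) · 2^(6-4) = 15 · 4 = 60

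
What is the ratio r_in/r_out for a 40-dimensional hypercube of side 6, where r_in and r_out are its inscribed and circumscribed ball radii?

Ratio = (s/2)/(s√40/2) = 40^(-1/2) ≈ 0.158114.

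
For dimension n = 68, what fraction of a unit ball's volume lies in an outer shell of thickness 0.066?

1 - (1-0.066)^68 ≈ 0.990371 ≈ 99.04%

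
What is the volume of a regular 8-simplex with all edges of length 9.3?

Volume = 9.3^8 · √(9/2^8) / 8! ≈ 260.222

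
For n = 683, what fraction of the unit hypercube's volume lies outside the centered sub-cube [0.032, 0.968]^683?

1 - (1 - 2·0.032)^683 = 1 - 0.936^683 ≈ 1 - 2.407e-20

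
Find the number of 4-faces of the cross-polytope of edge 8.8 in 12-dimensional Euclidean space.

f_4(12-orthoplex) = 2^5 · (12 choose 5) = 25344.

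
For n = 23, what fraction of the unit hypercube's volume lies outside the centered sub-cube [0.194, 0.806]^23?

Shell fraction = 1 - (1-0.388)^23 ≈ 0.999988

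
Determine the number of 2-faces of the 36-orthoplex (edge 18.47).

Number of 2-faces = 2^(2+1) · C(36,2+1) = 8 · 7140 = 57120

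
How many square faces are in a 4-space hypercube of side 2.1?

f_2(4-cube) = (4 choose 2) · 2^2 = 24.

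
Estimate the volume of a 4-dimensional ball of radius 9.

V_4(9) = π^(4/2) · (9)^4 / Γ(4/2 + 1) = 6561·π^2/2 ≈ 32377.2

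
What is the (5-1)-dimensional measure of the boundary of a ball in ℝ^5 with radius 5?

The surface area of an n-ball is 2π^(n/2) r^(n-1) / Γ(n/2). For n=5, r=5: 5000·π^2/3 ≈ 16449.3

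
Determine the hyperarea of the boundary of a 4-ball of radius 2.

|∂B_4(2)| = 16·π^2 ≈ 157.914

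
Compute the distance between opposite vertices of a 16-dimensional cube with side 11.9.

d = √(11.9² + 11.9² + ... + 11.9²) [16 terms] = √(16·11.9²) = 11.9√16 = 47.6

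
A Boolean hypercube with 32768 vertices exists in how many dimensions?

n = log_2(32768) = 15.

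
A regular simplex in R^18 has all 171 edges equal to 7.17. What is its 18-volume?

V_18 = √(19) · 7.17^18 / (18! · 2^(18/2)) ≈ 0.00333511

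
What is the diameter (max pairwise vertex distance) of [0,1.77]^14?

||(1.77,1.77,...,1.77)|| = √(14)·1.77 ≈ 6.62273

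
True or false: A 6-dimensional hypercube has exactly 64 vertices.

True. The 6-cube has 2^6 = 64 vertices.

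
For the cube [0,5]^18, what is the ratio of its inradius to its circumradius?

For an n-cube of any side s, the inradius is s/2 and the circumradius is s√n/2, so the ratio is 1/√18 ≈ 0.235702.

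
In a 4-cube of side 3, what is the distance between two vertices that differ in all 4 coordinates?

||(3,3,...,3)|| = √(4)·3 = 6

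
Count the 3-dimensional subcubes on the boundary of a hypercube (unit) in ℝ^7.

f_3(7-cube) = (7 choose 3) · 2^4 = 560.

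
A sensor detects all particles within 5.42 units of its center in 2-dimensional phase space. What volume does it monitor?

The n-ball volume is π^(n/2)·r^n/Γ(n/2+1). With n=2, r=5.42: V ≈ 92.2887.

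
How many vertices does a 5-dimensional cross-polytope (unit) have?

The vertices are ±e_1, ..., ±e_5, so there are 2·5 = 10.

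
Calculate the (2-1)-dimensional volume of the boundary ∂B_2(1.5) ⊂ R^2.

|∂B_2(1.5)| = 2πr = 2π·1.5 ≈ 9.42478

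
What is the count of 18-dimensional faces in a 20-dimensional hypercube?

Number of 18-faces = C(20,18) · 2^(20-18) = 190 · 4 = 760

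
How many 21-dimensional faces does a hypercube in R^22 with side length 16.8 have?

An n-cube has C(n,k)·2^(n-k) k-faces. Here C(22,21)·2^1 = 22·2 = 44.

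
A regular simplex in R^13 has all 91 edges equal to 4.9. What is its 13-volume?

V = (4.9^13 / 13!) · √((13+1) / 2^13) ≈ 0.00623215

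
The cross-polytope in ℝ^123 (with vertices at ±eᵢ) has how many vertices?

The vertices are ±e_1, ..., ±e_123, so there are 2·123 = 246.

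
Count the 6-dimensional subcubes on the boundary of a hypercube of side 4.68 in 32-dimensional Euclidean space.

An n-cube has C(n,k)·2^(n-k) k-faces. Here C(32,6)·2^26 = 906192·67108864 = 60813515685888.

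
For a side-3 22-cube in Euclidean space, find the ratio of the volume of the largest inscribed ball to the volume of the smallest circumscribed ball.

The radii are 3/2 and 3√22/2, so the volume ratio is (1/√22)^22 = 22^{-22/2} ≈ 1.7114e-15.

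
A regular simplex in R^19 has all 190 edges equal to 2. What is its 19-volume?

Volume = 2^19 · √(20/2^19) / 19! ≈ 2.66198e-14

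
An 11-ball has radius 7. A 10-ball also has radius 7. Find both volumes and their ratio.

V_11(7) ≈ 3.72549e+09. V_10(7) ≈ 7.20358e+08. Ratio V_11/V_10 ≈ 5.172.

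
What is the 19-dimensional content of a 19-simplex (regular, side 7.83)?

V = (7.83^19 / 19!) · √((19+1) / 2^19) ≈ 0.00486529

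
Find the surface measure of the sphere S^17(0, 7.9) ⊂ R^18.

|∂B_18(7.9)| ≈ 2.68855e+15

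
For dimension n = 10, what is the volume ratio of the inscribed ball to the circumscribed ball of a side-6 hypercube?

V_in/V_out = n^(-n/2) = 10^(-10/2) ≈ 1e-05.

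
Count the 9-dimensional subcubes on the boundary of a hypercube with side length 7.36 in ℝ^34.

An n-cube has C(n,k)·2^(n-k) k-faces. Here C(34,9)·2^25 = 52451256·33554432 = 1759972102766592.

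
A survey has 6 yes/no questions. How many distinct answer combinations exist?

Number of vertices = 2^6 = 64.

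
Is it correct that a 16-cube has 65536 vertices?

True. The 16-cube has 2^16 = 65536 vertices.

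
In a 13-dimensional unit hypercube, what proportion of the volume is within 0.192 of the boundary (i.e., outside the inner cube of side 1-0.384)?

Shell fraction = 1 - (1-0.384)^13 ≈ 0.998161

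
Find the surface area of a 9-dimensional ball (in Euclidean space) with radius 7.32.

S = n·V_n(r)/r = 9·V_9(7.32)/7.32 (volume-to-surface relation), giving 2.44708e+08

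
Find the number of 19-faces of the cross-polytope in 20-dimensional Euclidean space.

Each 19-face is the convex hull of 20 vertices, one chosen as ±e_i from each of 20 distinct axes: 2^20·C(20,20) = 1048576.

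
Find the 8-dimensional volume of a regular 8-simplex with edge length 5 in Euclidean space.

V_8 = √(9) · 5^8 / (8! · 2^(8/2)) ≈ 1.81652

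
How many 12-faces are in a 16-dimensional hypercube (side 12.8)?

f_12(16-cube) = (16 choose 12) · 2^4 = 29120.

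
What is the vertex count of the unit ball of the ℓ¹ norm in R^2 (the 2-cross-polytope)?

The vertices are ±e_1, ..., ±e_2, so there are 2·2 = 4.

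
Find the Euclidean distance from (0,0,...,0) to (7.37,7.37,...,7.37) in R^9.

d = √(7.37² + 7.37² + ... + 7.37²) [9 terms] = √(9·7.37²) = 7.37√9 = 22.11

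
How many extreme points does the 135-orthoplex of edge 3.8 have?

The vertices are ±e_1, ..., ±e_135, so there are 2·135 = 270.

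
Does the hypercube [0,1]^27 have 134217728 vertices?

True. The 27-cube has 2^27 = 134217728 vertices.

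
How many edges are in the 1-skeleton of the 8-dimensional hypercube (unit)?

An n-cube has n·2^(n-1) edges. With n = 8: 8·128 = 1024.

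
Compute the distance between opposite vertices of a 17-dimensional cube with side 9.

||(9,9,...,9)|| = √(17)·9 ≈ 37.108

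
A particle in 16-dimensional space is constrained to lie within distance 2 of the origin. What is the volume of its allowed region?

Volume = π^{16/2}·(2)^16/Γ(9) = 512·π^8/315 ≈ 15422.6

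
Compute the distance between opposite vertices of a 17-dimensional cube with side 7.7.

Diagonal = √17 · 7.7 ≈ 31.7479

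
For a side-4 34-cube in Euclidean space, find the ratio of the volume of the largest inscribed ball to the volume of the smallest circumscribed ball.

V_in / V_out = (r_in/r_out)^34 = (1/√34)^34 = 34^(-34/2) ≈ 9.22271e-27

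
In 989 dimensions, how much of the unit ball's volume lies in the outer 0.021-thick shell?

V(inner)/V(outer) = ((1-0.021)/1)^989 ≈ 7.657e-10, so the shell fraction is 0.9999999992.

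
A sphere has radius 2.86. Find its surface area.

The surface area of an n-ball is 2π^(n/2) r^(n-1) / Γ(n/2). For n=3, r=2.86: 4πr² = 4π·(2.86)² ≈ 102.788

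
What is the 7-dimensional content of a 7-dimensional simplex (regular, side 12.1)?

V_7 = √(8) · 12.1^7 / (7! · 2^(7/2)) ≈ 1883.68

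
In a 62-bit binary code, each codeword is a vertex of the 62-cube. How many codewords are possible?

An n-cube has 2^n vertices; for n = 62 that is 2^62 = 4611686018427387904.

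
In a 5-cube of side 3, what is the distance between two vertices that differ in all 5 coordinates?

Diagonal = √5 · 3 ≈ 6.7082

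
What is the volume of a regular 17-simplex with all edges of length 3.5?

V = (3.5^17 / 17!) · √((17+1) / 2^17) ≈ 5.84749e-08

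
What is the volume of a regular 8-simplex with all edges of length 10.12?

For a regular n-simplex with edge a, V = (a^n / n!)·√((n+1)/2^n). With a=10.12, n=8: V ≈ 511.593.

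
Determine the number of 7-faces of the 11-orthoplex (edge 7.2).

An n-cross-polytope has 2^(k+1)·C(n,k+1) k-faces. Here 2^8·C(11,8) = 256·165 = 42240.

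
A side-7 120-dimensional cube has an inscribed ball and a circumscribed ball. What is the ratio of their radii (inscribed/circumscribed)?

Ratio = (s/2)/(s√120/2) = 120^(-1/2) ≈ 0.0912871.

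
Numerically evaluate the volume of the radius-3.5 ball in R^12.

The n-ball volume is π^(n/2)·r^n/Γ(n/2+1). With n=12, r=3.5: V = 13841287201·π^6/2949120 ≈ 4.51215e+06.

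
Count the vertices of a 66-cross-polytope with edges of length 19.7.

The 66-dimensional cross-polytope has 2n = 2·66 = 132 vertices.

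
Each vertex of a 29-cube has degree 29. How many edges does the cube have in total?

Number of 1-faces = C(29,1)·2^(29-1) = 29·268435456 = 7784628224.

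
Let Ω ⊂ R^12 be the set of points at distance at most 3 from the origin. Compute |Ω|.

Volume = π^{12/2}·(3)^12/Γ(7) = 59049·π^6/80 ≈ 709613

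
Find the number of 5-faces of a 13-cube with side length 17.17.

An n-cube has C(n,k)·2^(n-k) k-faces. Here C(13,5)·2^8 = 1287·256 = 329472.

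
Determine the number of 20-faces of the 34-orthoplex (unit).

f_20(34-orthoplex) = 2^21 · (34 choose 21) = 1946122998251520.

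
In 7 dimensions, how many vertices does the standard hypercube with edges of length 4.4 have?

The 7-cube has 2^7 = 128 vertices.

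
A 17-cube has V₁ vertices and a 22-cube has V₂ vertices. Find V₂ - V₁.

V₁ = 2^17 = 131072. V₂ = 2^22 = 4194304. V₂ - V₁ = 4063232.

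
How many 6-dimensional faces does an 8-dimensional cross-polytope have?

Each 6-face is the convex hull of 7 vertices, one chosen as ±e_i from each of 7 distinct axes: 2^7·C(8,7) = 1024.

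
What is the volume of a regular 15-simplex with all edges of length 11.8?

V = (11.8^15 / 15!) · √((15+1) / 2^15) ≈ 202.332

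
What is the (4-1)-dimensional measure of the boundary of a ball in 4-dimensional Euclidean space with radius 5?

|∂B_4(5)| = 250·π^2 ≈ 2467.4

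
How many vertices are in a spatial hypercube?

An n-cube has C(n,k)·2^(n-k) k-faces. Here C(3,0)·2^3 = 1·8 = 8.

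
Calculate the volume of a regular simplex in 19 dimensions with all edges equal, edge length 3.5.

Volume = 3.5^19 · √(20/2^19) / 19! ≈ 1.1039e-09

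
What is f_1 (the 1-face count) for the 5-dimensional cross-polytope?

Each 1-face is the convex hull of 2 vertices, one chosen as ±e_i from each of 2 distinct axes: 2^2·C(5,2) = 40.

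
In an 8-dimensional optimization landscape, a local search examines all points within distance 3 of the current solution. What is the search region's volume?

V = 2187·π^4/8 ≈ 26629.2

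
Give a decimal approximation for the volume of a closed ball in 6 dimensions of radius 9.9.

The n-ball volume is π^(n/2)·r^n/Γ(n/2+1). With n=6, r=9.9: V ≈ 4.8653e+06.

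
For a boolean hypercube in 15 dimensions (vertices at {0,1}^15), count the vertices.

The 15-cube has 2^15 = 32768 vertices.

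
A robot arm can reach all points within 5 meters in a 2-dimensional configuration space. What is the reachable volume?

The n-ball volume is π^(n/2)·r^n/Γ(n/2+1). With n=2, r=5: V = 25·π ≈ 78.5398.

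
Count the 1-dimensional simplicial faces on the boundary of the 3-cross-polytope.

Each 1-face is the convex hull of 2 vertices, one chosen as ±e_i from each of 2 distinct axes: 2^2·C(3,2) = 12.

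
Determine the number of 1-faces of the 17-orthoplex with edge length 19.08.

Number of 1-faces = 2^(1+1) · C(17,1+1) = 4 · 136 = 544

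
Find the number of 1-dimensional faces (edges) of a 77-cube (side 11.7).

Number of 1-faces = C(77,1)·2^(77-1) = 77·75557863725914323419136 = 5817955506895402903273472.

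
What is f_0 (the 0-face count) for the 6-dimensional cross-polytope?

Number of 0-faces = 2^(0+1) · C(6,0+1) = 2 · 6 = 12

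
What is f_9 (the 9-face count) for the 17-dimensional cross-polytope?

An n-cross-polytope has 2^(k+1)·C(n,k+1) k-faces. Here 2^10·C(17,10) = 1024·19448 = 19914752.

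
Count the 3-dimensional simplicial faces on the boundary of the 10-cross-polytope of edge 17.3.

An n-cross-polytope has 2^(k+1)·C(n,k+1) k-faces. Here 2^4·C(10,4) = 16·210 = 3360.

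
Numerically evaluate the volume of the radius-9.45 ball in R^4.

The n-ball volume is π^(n/2)·r^n/Γ(n/2+1). With n=4, r=9.45: V ≈ 39354.7.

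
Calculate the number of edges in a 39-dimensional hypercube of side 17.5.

Each of the 2^39 = 549755813888 vertices has degree 39; total edges = 39·2^39/2 = 10720238370816.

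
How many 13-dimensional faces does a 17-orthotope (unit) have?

f_13(17-cube) = (17 choose 13) · 2^4 = 38080.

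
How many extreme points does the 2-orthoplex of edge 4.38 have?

An n-cross-polytope has 2n vertices; here n = 2, giving 4.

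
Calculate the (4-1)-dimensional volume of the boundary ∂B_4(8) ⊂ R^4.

S = n·V_n(r)/r = 4·V_4(8)/8 (volume-to-surface relation), giving 1024·π^2 ≈ 10106.5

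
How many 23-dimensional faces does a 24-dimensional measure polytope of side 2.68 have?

Choose 23 of 24 axes to span the face (C(24,23) = 24 ways), then fix each of the remaining 1 coordinate at one of its two extreme values (2^1 = 2 ways): 24·2 = 48.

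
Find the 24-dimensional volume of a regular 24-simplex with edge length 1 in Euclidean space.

Volume = 1^24 · √(25/2^24) / 24! ≈ 1.96745e-27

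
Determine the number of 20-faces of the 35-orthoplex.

Each 20-face is the convex hull of 21 vertices, one chosen as ±e_i from each of 21 distinct axes: 2^21·C(35,21) = 4865307495628800.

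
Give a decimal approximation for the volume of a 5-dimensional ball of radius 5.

V = 5000·π^2/3 ≈ 16449.3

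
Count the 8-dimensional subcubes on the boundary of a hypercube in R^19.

f_8(19-cube) = (19 choose 8) · 2^11 = 154791936.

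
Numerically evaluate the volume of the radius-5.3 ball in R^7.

V_7(5.3) = π^(7/2) · (5.3)^7 / Γ(7/2 + 1) ≈ 555024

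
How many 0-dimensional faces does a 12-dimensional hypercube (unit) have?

An n-cube has C(n,k)·2^(n-k) k-faces. Here C(12,0)·2^12 = 1·4096 = 4096.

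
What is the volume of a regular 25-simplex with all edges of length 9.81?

V_25 = √(26) · 9.81^25 / (25! · 2^(25/2)) ≈ 0.000351311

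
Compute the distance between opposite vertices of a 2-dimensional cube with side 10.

||(10,10,...,10)|| = √(2)·10 ≈ 14.1421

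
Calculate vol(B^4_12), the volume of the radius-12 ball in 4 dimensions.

V_4(12) = π^(4/2) · (12)^4 / Γ(4/2 + 1) = 10368·π^2 ≈ 102328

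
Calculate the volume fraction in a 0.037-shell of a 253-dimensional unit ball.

V(inner)/V(outer) = ((1-0.037)/1)^253 ≈ 7.202e-05, so the shell fraction is 0.999928.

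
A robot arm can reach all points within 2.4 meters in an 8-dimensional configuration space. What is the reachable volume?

V_8(2.4) = π^(8/2) · (2.4)^8 / Γ(8/2 + 1) ≈ 4467.64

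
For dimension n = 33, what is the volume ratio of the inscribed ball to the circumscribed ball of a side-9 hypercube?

The radii are 9/2 and 9√33/2, so the volume ratio is (1/√33)^33 = 33^{-33/2} ≈ 8.80076e-26.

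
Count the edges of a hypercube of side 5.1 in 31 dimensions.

The 31-cube has n·2^(n-1) = 31·2^30 = 31·1073741824 = 33285996544 edges.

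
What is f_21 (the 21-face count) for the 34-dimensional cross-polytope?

f_21(34-orthoplex) = 2^22 · (34 choose 22) = 2299963543388160.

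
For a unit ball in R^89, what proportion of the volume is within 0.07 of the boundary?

Shell fraction = 1 - (1-0.07)^89 ≈ 0.998433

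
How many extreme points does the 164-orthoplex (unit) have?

Number of vertices = 2n = 328.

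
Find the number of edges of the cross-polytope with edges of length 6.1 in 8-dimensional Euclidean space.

f_1(8-orthoplex) = 2^2 · (8 choose 2) = 112.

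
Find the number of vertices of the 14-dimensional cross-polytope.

Number of vertices = 2n = 28.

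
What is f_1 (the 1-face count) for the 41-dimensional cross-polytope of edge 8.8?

Number of 1-faces = 2^(1+1) · C(41,1+1) = 4 · 820 = 3280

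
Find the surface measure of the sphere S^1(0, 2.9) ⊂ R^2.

S = n·V_n(r)/r = 2·V_2(2.9)/2.9 (volume-to-surface relation), giving 2πr = 2π·2.9 ≈ 18.2212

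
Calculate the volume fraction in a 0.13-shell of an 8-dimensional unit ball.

1 - (1-0.13)^8 ≈ 0.671788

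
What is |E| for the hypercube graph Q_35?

Each of the 2^35 = 34359738368 vertices has degree 35; total edges = 35·2^35/2 = 601295421440.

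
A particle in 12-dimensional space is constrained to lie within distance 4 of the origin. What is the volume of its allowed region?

V_12(4) = π^(12/2) · (4)^12 / Γ(12/2 + 1) = 1048576·π^6/45 ≈ 2.2402e+07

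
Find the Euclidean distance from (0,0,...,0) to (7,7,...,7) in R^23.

||(7,7,...,7)|| = √(23)·7 ≈ 33.5708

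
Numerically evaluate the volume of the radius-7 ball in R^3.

V = 1372·π/3 ≈ 1436.76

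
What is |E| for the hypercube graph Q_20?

An n-cube has n·2^(n-1) edges. With n = 20: 20·524288 = 10485760.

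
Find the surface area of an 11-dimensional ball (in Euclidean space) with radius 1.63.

S = n·V_n(r)/r = 11·V_11(1.63)/1.63 (volume-to-surface relation), giving 2743.93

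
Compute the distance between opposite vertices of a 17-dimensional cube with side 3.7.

d = √(3.7² + 3.7² + ... + 3.7²) [17 terms] = √(17·3.7²) = 3.7√17 ≈ 15.2555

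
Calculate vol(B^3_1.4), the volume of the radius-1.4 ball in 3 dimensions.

V_3(1.4) = π^(3/2) · (1.4)^3 / Γ(3/2 + 1) ≈ 11.494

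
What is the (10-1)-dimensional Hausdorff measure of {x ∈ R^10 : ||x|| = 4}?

|∂B_10(4)| = 65536·π^5/3 ≈ 6.6851e+06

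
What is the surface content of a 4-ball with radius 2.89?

S_4(2.89) = 2·π^(4/2)·(2.89)^3 / Γ(4/2) ≈ 476.457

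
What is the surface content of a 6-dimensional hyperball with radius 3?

The surface area of an n-ball is 2π^(n/2) r^(n-1) / Γ(n/2). For n=6, r=3: 243·π^3 ≈ 7534.53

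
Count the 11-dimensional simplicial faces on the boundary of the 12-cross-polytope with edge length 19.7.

An n-cross-polytope has 2^(k+1)·C(n,k+1) k-faces. Here 2^12·C(12,12) = 4096·1 = 4096.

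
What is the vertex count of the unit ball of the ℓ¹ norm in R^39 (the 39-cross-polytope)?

The vertices are ±e_1, ..., ±e_39, so there are 2·39 = 78.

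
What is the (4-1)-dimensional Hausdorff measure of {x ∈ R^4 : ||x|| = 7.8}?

S = n·V_n(r)/r = 4·V_4(7.8)/7.8 (volume-to-surface relation), giving 9367.28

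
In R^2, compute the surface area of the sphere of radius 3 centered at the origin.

The surface area of an n-ball is 2π^(n/2) r^(n-1) / Γ(n/2). For n=2, r=3: 2πr = 2π·3 ≈ 18.8496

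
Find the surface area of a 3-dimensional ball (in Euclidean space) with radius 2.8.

S_3(2.8) = 2·π^(3/2)·(2.8)^2 / Γ(3/2) = 4πr² = 4π·(2.8)² ≈ 98.5203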